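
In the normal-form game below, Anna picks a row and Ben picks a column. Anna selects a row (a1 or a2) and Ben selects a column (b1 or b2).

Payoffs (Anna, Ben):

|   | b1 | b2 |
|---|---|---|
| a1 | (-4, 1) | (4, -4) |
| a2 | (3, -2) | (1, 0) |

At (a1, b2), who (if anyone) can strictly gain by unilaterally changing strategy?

Ben

Anna at (a1, b2) earns 4; deviating to a2 yields 1 — not better.
Ben earns -4; deviating to b1 yields 1 — a strict improvement.
Only Ben has a strictly profitable deviation.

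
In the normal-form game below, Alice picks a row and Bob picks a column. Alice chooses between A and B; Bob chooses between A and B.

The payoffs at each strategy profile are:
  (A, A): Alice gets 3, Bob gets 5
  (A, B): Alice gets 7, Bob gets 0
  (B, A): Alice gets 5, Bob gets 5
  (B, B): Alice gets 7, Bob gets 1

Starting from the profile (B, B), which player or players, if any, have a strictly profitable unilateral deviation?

Bob

Alice at (B, B) earns 7; deviating to A yields 7 — not better.
Bob earns 1; deviating to A yields 5 — a strict improvement.
Only Bob has a strictly profitable deviation.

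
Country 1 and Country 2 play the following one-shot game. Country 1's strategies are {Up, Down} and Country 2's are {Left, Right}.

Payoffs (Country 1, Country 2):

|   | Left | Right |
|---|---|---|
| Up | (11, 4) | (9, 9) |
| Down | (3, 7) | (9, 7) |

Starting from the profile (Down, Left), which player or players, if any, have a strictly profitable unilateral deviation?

Country 1 at (Down, Left) earns 3; deviating to Up yields 11 — a strict improvement.
Country 2 earns 7; deviating to Right yields 7 — not better.
Only Country 1 has a strictly profitable deviation.

Country 1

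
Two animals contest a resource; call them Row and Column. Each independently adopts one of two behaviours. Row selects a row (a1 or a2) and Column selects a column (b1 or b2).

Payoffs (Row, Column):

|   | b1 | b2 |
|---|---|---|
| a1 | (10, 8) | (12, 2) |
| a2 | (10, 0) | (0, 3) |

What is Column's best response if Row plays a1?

b1

Against a1, Column earns 8 from b1 and 2 from b2.
So b1 is the best response.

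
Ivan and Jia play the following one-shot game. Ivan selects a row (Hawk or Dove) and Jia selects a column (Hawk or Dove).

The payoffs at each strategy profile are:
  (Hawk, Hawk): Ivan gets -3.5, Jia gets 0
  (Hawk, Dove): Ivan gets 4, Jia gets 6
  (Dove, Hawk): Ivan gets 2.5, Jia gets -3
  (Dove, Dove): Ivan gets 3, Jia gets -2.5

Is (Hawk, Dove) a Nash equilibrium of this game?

Yes

At (Hawk, Dove), Ivan earns 4; switching to Dove would give 3, so Ivan has no profitable deviation.
Jia earns 6; switching to Hawk would give 0, so Jia has no profitable deviation.
Neither player can gain by a unilateral deviation, so this profile is a Nash equilibrium.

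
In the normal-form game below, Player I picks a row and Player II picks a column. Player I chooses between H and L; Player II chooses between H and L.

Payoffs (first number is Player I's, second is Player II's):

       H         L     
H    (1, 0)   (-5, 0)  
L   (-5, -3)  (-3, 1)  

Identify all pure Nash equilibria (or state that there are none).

(H, H) and (L, L)

(H, H): Player I gets 1 ≥ -5 from L, and Player II gets 0 ≥ 0 from L — Nash equilibrium.
(H, L): Player I prefers L (-3 > -5) — not an equilibrium.
(L, H): Player I prefers H (1 > -5); Player II prefers L (1 > -3) — not an equilibrium.
(L, L): Player I gets -3 ≥ -5 from H, and Player II gets 1 ≥ -3 from H — Nash equilibrium.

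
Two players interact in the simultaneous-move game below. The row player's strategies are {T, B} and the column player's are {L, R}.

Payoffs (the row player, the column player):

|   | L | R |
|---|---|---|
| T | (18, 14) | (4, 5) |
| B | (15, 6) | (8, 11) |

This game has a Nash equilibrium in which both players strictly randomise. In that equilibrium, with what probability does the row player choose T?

Let x be the probability that the row player plays T. In a completely mixed equilibrium, the column player must be indifferent between L and R.
The column player's expected payoff from L is 14x + 6(1−x); from R it is 5x + 11(1−x).
Setting these equal: 8x + 6 = −6x + 11, so x = 5/14.

5/14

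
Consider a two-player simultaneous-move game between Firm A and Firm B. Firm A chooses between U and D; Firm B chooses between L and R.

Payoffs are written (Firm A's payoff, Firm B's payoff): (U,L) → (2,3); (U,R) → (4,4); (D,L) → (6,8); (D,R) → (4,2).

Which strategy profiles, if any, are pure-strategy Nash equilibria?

(U, R) and (D, L)

(U, L): Firm A prefers D (6 > 2); Firm B prefers R (4 > 3) — not an equilibrium.
(U, R): Firm A gets 4 ≥ 4 from D, and Firm B gets 4 ≥ 3 from L — Nash equilibrium.
(D, L): Firm A gets 6 ≥ 2 from U, and Firm B gets 8 ≥ 2 from R — Nash equilibrium.
(D, R): Firm B prefers L (8 > 2) — not an equilibrium.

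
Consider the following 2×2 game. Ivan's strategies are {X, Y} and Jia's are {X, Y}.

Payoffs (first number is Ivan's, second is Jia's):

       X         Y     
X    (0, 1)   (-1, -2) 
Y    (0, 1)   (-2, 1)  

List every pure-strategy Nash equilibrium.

(X, X): Ivan gets 0 ≥ 0 from Y, and Jia gets 1 ≥ -2 from Y — Nash equilibrium.
(X, Y): Jia prefers X (1 > -2) — not an equilibrium.
(Y, X): Ivan gets 0 ≥ 0 from X, and Jia gets 1 ≥ 1 from Y — Nash equilibrium.
(Y, Y): Ivan prefers X (-1 > -2) — not an equilibrium.

(X, X) and (Y, X)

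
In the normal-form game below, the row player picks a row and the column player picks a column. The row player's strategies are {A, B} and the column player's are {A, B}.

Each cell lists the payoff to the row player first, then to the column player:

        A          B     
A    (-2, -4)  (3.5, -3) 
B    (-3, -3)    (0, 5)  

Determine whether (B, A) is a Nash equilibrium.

At (B, A), the row player earns -3; switching to A would give -2, so the row player would deviate.
The column player earns -3; switching to B would give 5, so the column player would deviate.
Since at least one player can profitably deviate, this is not a Nash equilibrium.

No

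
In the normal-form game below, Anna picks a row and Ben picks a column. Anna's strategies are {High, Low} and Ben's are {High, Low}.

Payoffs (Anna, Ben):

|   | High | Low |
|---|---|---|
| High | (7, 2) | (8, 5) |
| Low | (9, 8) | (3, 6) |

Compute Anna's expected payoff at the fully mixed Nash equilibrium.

51/7

First find y, the probability Ben plays High, from Anna's indifference between High and Low: 7y + 8(1−y) = 9y + 3(1−y), giving y = 5/7.
Since Anna is indifferent in equilibrium, Anna's expected payoff equals the payoff from either row against (5/7, 2/7). Using High: 7(5/7) + 8(2/7) = 51/7.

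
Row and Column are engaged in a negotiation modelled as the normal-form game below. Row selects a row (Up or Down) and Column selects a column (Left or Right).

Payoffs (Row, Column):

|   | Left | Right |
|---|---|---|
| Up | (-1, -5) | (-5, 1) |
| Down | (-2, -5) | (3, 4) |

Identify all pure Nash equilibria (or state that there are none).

(Up, Left): Column prefers Right (1 > -5) — not an equilibrium.
(Up, Right): Row prefers Down (3 > -5) — not an equilibrium.
(Down, Left): Row prefers Up (-1 > -2); Column prefers Right (4 > -5) — not an equilibrium.
(Down, Right): Row gets 3 ≥ -5 from Up, and Column gets 4 ≥ -5 from Left — Nash equilibrium.

(Down, Right)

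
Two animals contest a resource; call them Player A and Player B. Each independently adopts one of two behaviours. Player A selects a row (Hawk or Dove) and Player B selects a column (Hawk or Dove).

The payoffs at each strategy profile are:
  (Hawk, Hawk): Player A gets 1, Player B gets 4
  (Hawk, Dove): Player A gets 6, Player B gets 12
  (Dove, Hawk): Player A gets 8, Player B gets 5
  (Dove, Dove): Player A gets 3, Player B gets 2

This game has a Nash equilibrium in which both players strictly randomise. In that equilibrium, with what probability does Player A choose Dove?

8/11

Let x be the probability that Player A plays Hawk. In a completely mixed equilibrium, Player B must be indifferent between Hawk and Dove.
Player B's expected payoff from Hawk is 4x + 5(1−x); from Dove it is 12x + 2(1−x).
Setting these equal: −x + 5 = 10x + 2, so x = 3/11.
Therefore Player A plays Dove with probability 1 − 3/11 = 8/11.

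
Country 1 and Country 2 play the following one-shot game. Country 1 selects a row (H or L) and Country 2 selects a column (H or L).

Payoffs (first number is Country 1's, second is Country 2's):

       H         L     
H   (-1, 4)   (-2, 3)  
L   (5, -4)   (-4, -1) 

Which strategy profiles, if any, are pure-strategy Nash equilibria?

none

(H, H): Country 1 prefers L (5 > -1) — not an equilibrium.
(H, L): Country 2 prefers H (4 > 3) — not an equilibrium.
(L, H): Country 2 prefers L (-1 > -4) — not an equilibrium.
(L, L): Country 1 prefers H (-2 > -4) — not an equilibrium.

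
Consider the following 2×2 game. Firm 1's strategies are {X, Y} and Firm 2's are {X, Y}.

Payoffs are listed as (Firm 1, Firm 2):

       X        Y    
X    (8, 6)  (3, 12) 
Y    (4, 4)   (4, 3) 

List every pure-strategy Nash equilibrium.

none

(X, X): Firm 2 prefers Y (12 > 6) — not an equilibrium.
(X, Y): Firm 1 prefers Y (4 > 3) — not an equilibrium.
(Y, X): Firm 1 prefers X (8 > 4) — not an equilibrium.
(Y, Y): Firm 2 prefers X (4 > 3) — not an equilibrium.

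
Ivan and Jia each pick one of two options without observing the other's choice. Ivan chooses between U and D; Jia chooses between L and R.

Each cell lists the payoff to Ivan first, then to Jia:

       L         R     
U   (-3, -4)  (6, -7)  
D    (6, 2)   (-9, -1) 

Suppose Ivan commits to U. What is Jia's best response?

L

Against U, Jia earns -4 from L and -7 from R.
So L is the best response.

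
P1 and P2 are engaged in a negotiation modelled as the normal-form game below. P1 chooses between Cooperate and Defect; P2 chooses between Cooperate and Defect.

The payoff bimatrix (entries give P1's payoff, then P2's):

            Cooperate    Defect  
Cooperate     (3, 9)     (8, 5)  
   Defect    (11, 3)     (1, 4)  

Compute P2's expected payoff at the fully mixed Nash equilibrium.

21/5

First find p, the probability P1 plays Cooperate, from P2's indifference between Cooperate and Defect: 9p + 3(1−p) = 5p + 4(1−p), giving p = 1/5.
Since P2 is indifferent in equilibrium, P2's expected payoff equals the payoff from either column against (1/5, 4/5). Using Cooperate: 9(1/5) + 3(4/5) = 21/5.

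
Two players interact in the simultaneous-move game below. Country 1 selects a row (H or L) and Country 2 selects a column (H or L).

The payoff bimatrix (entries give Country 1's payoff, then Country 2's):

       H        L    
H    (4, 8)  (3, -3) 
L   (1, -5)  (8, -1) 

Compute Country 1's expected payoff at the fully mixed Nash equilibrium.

First find q, the probability Country 2 plays H, from Country 1's indifference between H and L: 4q + 3(1−q) = q + 8(1−q), giving q = 5/8.
Since Country 1 is indifferent in equilibrium, Country 1's expected payoff equals the payoff from either row against (5/8, 3/8). Using H: 4(5/8) + 3(3/8) = 29/8.

29/8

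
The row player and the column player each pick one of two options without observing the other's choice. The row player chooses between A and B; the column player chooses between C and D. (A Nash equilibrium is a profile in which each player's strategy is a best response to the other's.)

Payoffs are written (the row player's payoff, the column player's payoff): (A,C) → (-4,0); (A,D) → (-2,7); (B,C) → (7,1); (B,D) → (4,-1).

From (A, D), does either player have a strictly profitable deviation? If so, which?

The row player

The row player at (A, D) earns -2; deviating to B yields 4 — a strict improvement.
The column player earns 7; deviating to C yields 0 — not better.
Only the row player has a strictly profitable deviation.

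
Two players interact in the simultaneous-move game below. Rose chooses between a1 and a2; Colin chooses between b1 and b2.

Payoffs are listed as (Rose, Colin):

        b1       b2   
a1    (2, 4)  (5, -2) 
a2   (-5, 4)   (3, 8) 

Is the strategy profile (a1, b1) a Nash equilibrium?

At (a1, b1), Rose earns 2; switching to a2 would give -5, so Rose has no profitable deviation.
Colin earns 4; switching to b2 would give -2, so Colin has no profitable deviation.
Neither player can gain by a unilateral deviation, so this profile is a Nash equilibrium.

Yes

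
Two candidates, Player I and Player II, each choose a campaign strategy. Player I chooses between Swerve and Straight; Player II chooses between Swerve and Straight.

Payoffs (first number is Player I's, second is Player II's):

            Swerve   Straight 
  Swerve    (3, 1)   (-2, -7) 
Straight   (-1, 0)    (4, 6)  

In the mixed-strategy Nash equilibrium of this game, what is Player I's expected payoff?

First find q, the probability Player II plays Swerve, from Player I's indifference between Swerve and Straight: 3q − 2(1−q) = −q + 4(1−q), giving q = 3/5.
Since Player I is indifferent in equilibrium, Player I's expected payoff equals the payoff from either row against (3/5, 2/5). Using Swerve: 3(3/5) − 2(2/5) = 1.

1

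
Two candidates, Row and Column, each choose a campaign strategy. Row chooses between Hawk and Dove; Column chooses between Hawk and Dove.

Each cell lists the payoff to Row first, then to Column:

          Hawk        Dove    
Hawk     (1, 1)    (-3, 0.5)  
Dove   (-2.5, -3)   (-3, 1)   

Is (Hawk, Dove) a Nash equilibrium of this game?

At (Hawk, Dove), Row earns -3; switching to Dove would give -3, so Row has no profitable deviation.
Column earns 0.5; switching to Hawk would give 1, so Column would deviate.
Since at least one player can profitably deviate, this is not a Nash equilibrium.

No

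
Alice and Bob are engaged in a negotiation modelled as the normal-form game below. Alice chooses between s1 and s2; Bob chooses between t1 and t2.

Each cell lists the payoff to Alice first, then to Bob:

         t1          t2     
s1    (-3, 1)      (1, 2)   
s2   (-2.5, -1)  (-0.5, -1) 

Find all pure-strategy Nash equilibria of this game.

(s1, t2) and (s2, t1)

(s1, t1): Alice prefers s2 (-2.5 > -3); Bob prefers t2 (2 > 1) — not an equilibrium.
(s1, t2): Alice gets 1 ≥ -0.5 from s2, and Bob gets 2 ≥ 1 from t1 — Nash equilibrium.
(s2, t1): Alice gets -2.5 ≥ -3 from s1, and Bob gets -1 ≥ -1 from t2 — Nash equilibrium.
(s2, t2): Alice prefers s1 (1 > -0.5) — not an equilibrium.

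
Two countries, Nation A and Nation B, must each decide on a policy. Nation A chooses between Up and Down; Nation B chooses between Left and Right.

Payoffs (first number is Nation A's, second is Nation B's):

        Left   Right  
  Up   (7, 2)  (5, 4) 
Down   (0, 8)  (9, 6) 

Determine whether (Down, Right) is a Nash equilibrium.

At (Down, Right), Nation A earns 9; switching to Up would give 5, so Nation A has no profitable deviation.
Nation B earns 6; switching to Left would give 8, so Nation B would deviate.
Since at least one player can profitably deviate, this is not a Nash equilibrium.

No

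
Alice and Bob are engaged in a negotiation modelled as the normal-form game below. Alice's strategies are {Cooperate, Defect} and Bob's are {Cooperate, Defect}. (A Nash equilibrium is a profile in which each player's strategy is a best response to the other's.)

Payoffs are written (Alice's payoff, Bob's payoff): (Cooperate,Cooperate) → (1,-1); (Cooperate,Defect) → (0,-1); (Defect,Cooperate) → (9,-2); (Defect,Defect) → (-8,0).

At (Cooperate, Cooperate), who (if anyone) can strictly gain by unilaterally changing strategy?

Alice

Alice at (Cooperate, Cooperate) earns 1; deviating to Defect yields 9 — a strict improvement.
Bob earns -1; deviating to Defect yields -1 — not better.
Only Alice has a strictly profitable deviation.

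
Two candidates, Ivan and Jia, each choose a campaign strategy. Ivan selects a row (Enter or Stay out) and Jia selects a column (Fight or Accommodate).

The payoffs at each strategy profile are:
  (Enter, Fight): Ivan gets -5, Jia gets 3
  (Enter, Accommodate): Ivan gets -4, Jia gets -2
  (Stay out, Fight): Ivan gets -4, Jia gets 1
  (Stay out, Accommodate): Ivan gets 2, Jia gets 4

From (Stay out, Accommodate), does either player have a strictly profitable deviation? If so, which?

Neither

Ivan at (Stay out, Accommodate) earns 2; deviating to Enter yields -4 — not better.
Jia earns 4; deviating to Fight yields 1 — not better.
Neither player can strictly improve; the profile is a Nash equilibrium.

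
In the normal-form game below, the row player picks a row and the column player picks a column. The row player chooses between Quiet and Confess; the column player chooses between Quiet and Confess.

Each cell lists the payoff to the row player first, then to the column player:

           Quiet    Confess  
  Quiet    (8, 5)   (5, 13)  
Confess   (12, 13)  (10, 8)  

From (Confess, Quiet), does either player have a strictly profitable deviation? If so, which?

The row player at (Confess, Quiet) earns 12; deviating to Quiet yields 8 — not better.
The column player earns 13; deviating to Confess yields 8 — not better.
Neither player can strictly improve; the profile is a Nash equilibrium.

Neither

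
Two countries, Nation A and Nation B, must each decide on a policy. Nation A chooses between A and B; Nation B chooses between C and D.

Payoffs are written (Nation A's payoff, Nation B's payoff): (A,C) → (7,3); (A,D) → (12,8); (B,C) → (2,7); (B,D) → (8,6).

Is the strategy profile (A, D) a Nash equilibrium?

Yes

At (A, D), Nation A earns 12; switching to B would give 8, so Nation A has no profitable deviation.
Nation B earns 8; switching to C would give 3, so Nation B has no profitable deviation.
Neither player can gain by a unilateral deviation, so this profile is a Nash equilibrium.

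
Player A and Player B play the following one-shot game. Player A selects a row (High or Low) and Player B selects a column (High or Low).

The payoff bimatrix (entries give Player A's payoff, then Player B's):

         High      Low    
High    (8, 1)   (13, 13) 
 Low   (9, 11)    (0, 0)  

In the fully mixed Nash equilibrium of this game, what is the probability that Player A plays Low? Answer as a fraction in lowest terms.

Let x be the probability that Player A plays High. In a completely mixed equilibrium, Player B must be indifferent between High and Low.
Player B's expected payoff from High is x + 11(1−x); from Low it is 13x.
Setting these equal: −10x + 11 = 13x, so x = 11/23.
Therefore Player A plays Low with probability 1 − 11/23 = 12/23.

12/23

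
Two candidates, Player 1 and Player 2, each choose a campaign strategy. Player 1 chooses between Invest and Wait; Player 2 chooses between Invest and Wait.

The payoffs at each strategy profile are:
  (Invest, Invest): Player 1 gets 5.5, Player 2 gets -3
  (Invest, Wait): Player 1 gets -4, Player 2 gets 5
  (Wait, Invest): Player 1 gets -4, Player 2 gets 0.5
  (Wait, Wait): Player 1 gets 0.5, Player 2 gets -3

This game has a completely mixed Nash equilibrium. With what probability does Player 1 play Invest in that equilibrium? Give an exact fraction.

7/23

Let p be the probability that Player 1 plays Invest. In a completely mixed equilibrium, Player 2 must be indifferent between Invest and Wait.
Player 2's expected payoff from Invest is −3p + 0.5(1−p); from Wait it is 5p − 3(1−p).
Setting these equal: −3.5p + 0.5 = 8p − 3, so p = 7/23.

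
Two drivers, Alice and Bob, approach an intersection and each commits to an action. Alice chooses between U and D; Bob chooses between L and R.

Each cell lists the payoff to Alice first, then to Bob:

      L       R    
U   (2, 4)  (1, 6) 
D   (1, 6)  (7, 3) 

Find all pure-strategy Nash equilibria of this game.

none

(U, L): Bob prefers R (6 > 4) — not an equilibrium.
(U, R): Alice prefers D (7 > 1) — not an equilibrium.
(D, L): Alice prefers U (2 > 1) — not an equilibrium.
(D, R): Bob prefers L (6 > 3) — not an equilibrium.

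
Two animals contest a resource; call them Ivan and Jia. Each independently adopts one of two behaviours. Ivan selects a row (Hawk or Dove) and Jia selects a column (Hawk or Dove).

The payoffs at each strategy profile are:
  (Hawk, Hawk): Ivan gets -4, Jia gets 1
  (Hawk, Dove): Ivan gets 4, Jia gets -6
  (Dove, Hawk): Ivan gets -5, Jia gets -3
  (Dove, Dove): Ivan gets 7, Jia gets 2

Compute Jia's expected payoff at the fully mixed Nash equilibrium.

-4/3

First find p, the probability Ivan plays Hawk, from Jia's indifference between Hawk and Dove: p − 3(1−p) = −6p + 2(1−p), giving p = 5/12.
Since Jia is indifferent in equilibrium, Jia's expected payoff equals the payoff from either column against (5/12, 7/12). Using Hawk: (5/12) − 3(7/12) = -4/3.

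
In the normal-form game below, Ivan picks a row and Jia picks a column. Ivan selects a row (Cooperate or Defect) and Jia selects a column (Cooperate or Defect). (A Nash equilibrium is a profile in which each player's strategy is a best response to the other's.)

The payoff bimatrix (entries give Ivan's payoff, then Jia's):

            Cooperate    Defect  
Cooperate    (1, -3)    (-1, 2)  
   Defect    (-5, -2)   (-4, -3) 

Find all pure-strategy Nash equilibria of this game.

(Cooperate, Cooperate): Jia prefers Defect (2 > -3) — not an equilibrium.
(Cooperate, Defect): Ivan gets -1 ≥ -4 from Defect, and Jia gets 2 ≥ -3 from Cooperate — Nash equilibrium.
(Defect, Cooperate): Ivan prefers Cooperate (1 > -5) — not an equilibrium.
(Defect, Defect): Ivan prefers Cooperate (-1 > -4); Jia prefers Cooperate (-2 > -3) — not an equilibrium.

(Cooperate, Defect)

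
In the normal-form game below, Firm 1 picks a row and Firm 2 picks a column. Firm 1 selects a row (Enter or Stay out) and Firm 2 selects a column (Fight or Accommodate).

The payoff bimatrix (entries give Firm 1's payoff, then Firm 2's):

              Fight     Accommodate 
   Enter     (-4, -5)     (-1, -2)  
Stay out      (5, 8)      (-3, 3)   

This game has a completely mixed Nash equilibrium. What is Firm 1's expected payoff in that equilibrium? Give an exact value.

-17/11

First find y, the probability Firm 2 plays Fight, from Firm 1's indifference between Enter and Stay out: −4y − (1−y) = 5y − 3(1−y), giving y = 2/11.
Since Firm 1 is indifferent in equilibrium, Firm 1's expected payoff equals the payoff from either row against (2/11, 9/11). Using Enter: −4(2/11) − (9/11) = -17/11.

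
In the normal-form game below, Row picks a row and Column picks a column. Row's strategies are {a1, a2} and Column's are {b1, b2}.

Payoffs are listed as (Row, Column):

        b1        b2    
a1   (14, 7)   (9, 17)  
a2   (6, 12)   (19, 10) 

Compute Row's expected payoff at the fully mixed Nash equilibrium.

106/9

First find y, the probability Column plays b1, from Row's indifference between a1 and a2: 14y + 9(1−y) = 6y + 19(1−y), giving y = 5/9.
Since Row is indifferent in equilibrium, Row's expected payoff equals the payoff from either row against (5/9, 4/9). Using a1: 14(5/9) + 9(4/9) = 106/9.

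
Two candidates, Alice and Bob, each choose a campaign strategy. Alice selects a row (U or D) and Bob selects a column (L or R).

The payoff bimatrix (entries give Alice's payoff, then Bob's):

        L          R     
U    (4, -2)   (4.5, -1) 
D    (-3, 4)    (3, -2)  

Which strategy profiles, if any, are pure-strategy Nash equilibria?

(U, L): Bob prefers R (-1 > -2) — not an equilibrium.
(U, R): Alice gets 4.5 ≥ 3 from D, and Bob gets -1 ≥ -2 from L — Nash equilibrium.
(D, L): Alice prefers U (4 > -3) — not an equilibrium.
(D, R): Alice prefers U (4.5 > 3); Bob prefers L (4 > -2) — not an equilibrium.

(U, R)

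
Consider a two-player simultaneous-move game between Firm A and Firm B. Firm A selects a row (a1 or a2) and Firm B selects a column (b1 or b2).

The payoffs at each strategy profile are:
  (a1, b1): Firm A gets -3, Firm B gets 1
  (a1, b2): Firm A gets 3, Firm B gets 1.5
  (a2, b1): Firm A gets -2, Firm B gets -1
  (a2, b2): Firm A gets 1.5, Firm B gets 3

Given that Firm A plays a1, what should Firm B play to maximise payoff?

b2

Against a1, Firm B earns 1 from b1 and 1.5 from b2.
So b2 is the best response.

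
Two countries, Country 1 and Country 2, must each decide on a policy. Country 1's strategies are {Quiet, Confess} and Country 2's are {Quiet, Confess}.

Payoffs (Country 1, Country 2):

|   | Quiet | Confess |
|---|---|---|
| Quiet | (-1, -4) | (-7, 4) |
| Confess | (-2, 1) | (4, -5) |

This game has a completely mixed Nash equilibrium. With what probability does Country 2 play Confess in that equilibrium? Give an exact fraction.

1/12

Let q be the probability that Country 2 plays Quiet. In a completely mixed equilibrium, Country 1 must be indifferent between Quiet and Confess.
Country 1's expected payoff from Quiet is −q − 7(1−q); from Confess it is −2q + 4(1−q).
Setting these equal: 6q − 7 = −6q + 4, so q = 11/12.
Therefore Country 2 plays Confess with probability 1 − 11/12 = 1/12.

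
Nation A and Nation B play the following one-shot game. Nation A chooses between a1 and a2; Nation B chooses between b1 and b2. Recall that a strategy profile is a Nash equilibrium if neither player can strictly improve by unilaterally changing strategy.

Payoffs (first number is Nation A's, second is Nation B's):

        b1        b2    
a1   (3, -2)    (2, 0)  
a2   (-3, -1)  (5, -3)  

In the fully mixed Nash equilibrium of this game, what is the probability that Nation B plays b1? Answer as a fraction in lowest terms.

1/3

Let y be the probability that Nation B plays b1. In a completely mixed equilibrium, Nation A must be indifferent between a1 and a2.
Nation A's expected payoff from a1 is 3y + 2(1−y); from a2 it is −3y + 5(1−y).
Setting these equal: y + 2 = −8y + 5, so y = 1/3.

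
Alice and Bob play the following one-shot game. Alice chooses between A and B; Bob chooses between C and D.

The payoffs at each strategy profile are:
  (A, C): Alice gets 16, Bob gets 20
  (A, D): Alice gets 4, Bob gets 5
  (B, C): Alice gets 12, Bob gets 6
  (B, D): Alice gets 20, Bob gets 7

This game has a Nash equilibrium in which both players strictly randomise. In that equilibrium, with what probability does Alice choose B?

Let p be the probability that Alice plays A. In a completely mixed equilibrium, Bob must be indifferent between C and D.
Bob's expected payoff from C is 20p + 6(1−p); from D it is 5p + 7(1−p).
Setting these equal: 14p + 6 = −2p + 7, so p = 1/16.
Therefore Alice plays B with probability 1 − 1/16 = 15/16.

15/16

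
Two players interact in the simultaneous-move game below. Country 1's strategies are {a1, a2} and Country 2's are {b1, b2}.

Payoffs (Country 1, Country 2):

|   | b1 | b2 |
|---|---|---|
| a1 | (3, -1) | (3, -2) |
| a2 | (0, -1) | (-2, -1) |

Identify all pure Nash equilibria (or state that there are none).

(a1, b1): Country 1 gets 3 ≥ 0 from a2, and Country 2 gets -1 ≥ -2 from b2 — Nash equilibrium.
(a1, b2): Country 2 prefers b1 (-1 > -2) — not an equilibrium.
(a2, b1): Country 1 prefers a1 (3 > 0) — not an equilibrium.
(a2, b2): Country 1 prefers a1 (3 > -2) — not an equilibrium.

(a1, b1)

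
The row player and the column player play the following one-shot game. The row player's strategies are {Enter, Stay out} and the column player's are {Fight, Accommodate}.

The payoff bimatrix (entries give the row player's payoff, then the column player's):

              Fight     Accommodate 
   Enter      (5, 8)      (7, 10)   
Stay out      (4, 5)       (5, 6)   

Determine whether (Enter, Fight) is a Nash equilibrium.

No

At (Enter, Fight), the row player earns 5; switching to Stay out would give 4, so the row player has no profitable deviation.
The column player earns 8; switching to Accommodate would give 10, so the column player would deviate.
Since at least one player can profitably deviate, this is not a Nash equilibrium.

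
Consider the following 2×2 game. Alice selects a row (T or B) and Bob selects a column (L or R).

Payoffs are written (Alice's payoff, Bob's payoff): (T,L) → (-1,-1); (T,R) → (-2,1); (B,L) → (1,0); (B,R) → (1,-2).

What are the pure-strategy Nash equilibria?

(T, L): Alice prefers B (1 > -1); Bob prefers R (1 > -1) — not an equilibrium.
(T, R): Alice prefers B (1 > -2) — not an equilibrium.
(B, L): Alice gets 1 ≥ -1 from T, and Bob gets 0 ≥ -2 from R — Nash equilibrium.
(B, R): Bob prefers L (0 > -2) — not an equilibrium.

(B, L)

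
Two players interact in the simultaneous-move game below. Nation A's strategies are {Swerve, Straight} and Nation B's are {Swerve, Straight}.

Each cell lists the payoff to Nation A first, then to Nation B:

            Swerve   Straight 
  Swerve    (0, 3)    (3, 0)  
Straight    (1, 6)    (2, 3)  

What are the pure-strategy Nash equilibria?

(Straight, Swerve)

(Swerve, Swerve): Nation A prefers Straight (1 > 0) — not an equilibrium.
(Swerve, Straight): Nation B prefers Swerve (3 > 0) — not an equilibrium.
(Straight, Swerve): Nation A gets 1 ≥ 0 from Swerve, and Nation B gets 6 ≥ 3 from Straight — Nash equilibrium.
(Straight, Straight): Nation A prefers Swerve (3 > 2); Nation B prefers Swerve (6 > 3) — not an equilibrium.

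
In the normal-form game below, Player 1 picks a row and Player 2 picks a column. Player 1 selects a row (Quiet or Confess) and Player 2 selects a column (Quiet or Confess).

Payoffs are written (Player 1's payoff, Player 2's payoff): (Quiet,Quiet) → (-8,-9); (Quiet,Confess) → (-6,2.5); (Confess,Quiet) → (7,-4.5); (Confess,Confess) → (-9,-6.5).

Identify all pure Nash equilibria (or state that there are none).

(Quiet, Confess) and (Confess, Quiet)

(Quiet, Quiet): Player 1 prefers Confess (7 > -8); Player 2 prefers Confess (2.5 > -9) — not an equilibrium.
(Quiet, Confess): Player 1 gets -6 ≥ -9 from Confess, and Player 2 gets 2.5 ≥ -9 from Quiet — Nash equilibrium.
(Confess, Quiet): Player 1 gets 7 ≥ -8 from Quiet, and Player 2 gets -4.5 ≥ -6.5 from Confess — Nash equilibrium.
(Confess, Confess): Player 1 prefers Quiet (-6 > -9); Player 2 prefers Quiet (-4.5 > -6.5) — not an equilibrium.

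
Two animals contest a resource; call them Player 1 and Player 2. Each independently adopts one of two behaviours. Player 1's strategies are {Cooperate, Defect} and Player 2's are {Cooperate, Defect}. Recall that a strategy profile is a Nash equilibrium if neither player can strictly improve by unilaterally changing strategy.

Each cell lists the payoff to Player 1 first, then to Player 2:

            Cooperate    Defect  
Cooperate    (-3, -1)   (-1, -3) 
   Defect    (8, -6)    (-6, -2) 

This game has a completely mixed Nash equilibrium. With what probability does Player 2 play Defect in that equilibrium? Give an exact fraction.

Let y be the probability that Player 2 plays Cooperate. In a completely mixed equilibrium, Player 1 must be indifferent between Cooperate and Defect.
Player 1's expected payoff from Cooperate is −3y − (1−y); from Defect it is 8y − 6(1−y).
Setting these equal: −2y − 1 = 14y − 6, so y = 5/16.
Therefore Player 2 plays Defect with probability 1 − 5/16 = 11/16.

11/16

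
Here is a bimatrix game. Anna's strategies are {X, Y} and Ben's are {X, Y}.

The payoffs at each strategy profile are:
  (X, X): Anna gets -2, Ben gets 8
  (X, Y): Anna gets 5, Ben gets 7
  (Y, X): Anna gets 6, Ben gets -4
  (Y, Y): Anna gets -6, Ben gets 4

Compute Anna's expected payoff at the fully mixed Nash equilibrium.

18/19

First find y, the probability Ben plays X, from Anna's indifference between X and Y: −2y + 5(1−y) = 6y − 6(1−y), giving y = 11/19.
Since Anna is indifferent in equilibrium, Anna's expected payoff equals the payoff from either row against (11/19, 8/19). Using X: −2(11/19) + 5(8/19) = 18/19.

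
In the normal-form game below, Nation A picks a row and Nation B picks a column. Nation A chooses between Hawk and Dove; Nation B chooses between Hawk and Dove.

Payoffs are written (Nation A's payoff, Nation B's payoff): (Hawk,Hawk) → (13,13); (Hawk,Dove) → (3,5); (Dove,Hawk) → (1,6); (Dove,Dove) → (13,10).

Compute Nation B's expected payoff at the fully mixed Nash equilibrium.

First find p, the probability Nation A plays Hawk, from Nation B's indifference between Hawk and Dove: 13p + 6(1−p) = 5p + 10(1−p), giving p = 1/3.
Since Nation B is indifferent in equilibrium, Nation B's expected payoff equals the payoff from either column against (1/3, 2/3). Using Hawk: 13(1/3) + 6(2/3) = 25/3.

25/3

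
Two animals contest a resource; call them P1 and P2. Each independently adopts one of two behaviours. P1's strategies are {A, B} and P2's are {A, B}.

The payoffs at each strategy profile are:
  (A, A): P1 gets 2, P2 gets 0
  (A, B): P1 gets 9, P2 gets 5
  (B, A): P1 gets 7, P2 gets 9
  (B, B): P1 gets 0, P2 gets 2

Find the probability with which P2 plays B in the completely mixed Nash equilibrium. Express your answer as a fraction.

5/14

Let c be the probability that P2 plays A. In a completely mixed equilibrium, P1 must be indifferent between A and B.
P1's expected payoff from A is 2c + 9(1−c); from B it is 7c.
Setting these equal: −7c + 9 = 7c, so c = 9/14.
Therefore P2 plays B with probability 1 − 9/14 = 5/14.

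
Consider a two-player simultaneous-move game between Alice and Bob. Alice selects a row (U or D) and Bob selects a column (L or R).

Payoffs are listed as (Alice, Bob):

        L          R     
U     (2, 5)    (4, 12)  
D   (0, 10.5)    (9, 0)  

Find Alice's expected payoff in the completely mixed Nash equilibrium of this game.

First find q, the probability Bob plays L, from Alice's indifference between U and D: 2q + 4(1−q) = 9(1−q), giving q = 5/7.
Since Alice is indifferent in equilibrium, Alice's expected payoff equals the payoff from either row against (5/7, 2/7). Using U: 2(5/7) + 4(2/7) = 18/7.

18/7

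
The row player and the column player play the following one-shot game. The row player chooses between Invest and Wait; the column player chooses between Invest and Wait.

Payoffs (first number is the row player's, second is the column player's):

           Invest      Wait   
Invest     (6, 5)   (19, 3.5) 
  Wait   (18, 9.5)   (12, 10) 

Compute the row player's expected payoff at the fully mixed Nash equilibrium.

270/19

First find q, the probability the column player plays Invest, from the row player's indifference between Invest and Wait: 6q + 19(1−q) = 18q + 12(1−q), giving q = 7/19.
Since the row player is indifferent in equilibrium, the row player's expected payoff equals the payoff from either row against (7/19, 12/19). Using Invest: 6(7/19) + 19(12/19) = 270/19.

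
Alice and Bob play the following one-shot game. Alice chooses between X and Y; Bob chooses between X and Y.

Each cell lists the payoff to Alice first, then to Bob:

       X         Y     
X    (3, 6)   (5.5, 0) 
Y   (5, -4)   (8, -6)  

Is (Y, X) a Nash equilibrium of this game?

Yes

At (Y, X), Alice earns 5; switching to X would give 3, so Alice has no profitable deviation.
Bob earns -4; switching to Y would give -6, so Bob has no profitable deviation.
Neither player can gain by a unilateral deviation, so this profile is a Nash equilibrium.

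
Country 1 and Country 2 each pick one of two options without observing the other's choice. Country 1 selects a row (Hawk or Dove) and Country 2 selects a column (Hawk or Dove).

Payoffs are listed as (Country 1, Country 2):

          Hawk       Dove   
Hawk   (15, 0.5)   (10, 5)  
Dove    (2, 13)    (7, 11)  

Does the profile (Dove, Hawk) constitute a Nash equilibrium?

At (Dove, Hawk), Country 1 earns 2; switching to Hawk would give 15, so Country 1 would deviate.
Country 2 earns 13; switching to Dove would give 11, so Country 2 has no profitable deviation.
Since at least one player can profitably deviate, this is not a Nash equilibrium.

No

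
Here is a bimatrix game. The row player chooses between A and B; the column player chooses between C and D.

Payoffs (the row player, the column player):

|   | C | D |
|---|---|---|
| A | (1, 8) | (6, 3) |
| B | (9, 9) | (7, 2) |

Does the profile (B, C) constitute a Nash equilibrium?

Yes

At (B, C), the row player earns 9; switching to A would give 1, so the row player has no profitable deviation.
The column player earns 9; switching to D would give 2, so the column player has no profitable deviation.
Neither player can gain by a unilateral deviation, so this profile is a Nash equilibrium.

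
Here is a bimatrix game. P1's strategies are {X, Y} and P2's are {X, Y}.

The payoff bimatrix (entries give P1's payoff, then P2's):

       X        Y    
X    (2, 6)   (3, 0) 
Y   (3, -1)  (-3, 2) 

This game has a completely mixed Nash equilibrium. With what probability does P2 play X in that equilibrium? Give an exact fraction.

6/7

Let y be the probability that P2 plays X. In a completely mixed equilibrium, P1 must be indifferent between X and Y.
P1's expected payoff from X is 2y + 3(1−y); from Y it is 3y − 3(1−y).
Setting these equal: −y + 3 = 6y − 3, so y = 6/7.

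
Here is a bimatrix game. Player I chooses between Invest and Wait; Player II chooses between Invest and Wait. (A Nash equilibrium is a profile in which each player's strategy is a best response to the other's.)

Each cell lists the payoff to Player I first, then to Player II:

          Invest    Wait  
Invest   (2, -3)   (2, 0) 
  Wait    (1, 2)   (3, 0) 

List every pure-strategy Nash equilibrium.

none

(Invest, Invest): Player II prefers Wait (0 > -3) — not an equilibrium.
(Invest, Wait): Player I prefers Wait (3 > 2) — not an equilibrium.
(Wait, Invest): Player I prefers Invest (2 > 1) — not an equilibrium.
(Wait, Wait): Player II prefers Invest (2 > 0) — not an equilibrium.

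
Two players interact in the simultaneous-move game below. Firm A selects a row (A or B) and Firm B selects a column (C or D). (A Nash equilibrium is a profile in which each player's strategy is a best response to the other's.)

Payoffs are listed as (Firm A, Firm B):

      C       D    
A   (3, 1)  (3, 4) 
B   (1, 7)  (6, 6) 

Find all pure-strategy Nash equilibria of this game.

none

(A, C): Firm B prefers D (4 > 1) — not an equilibrium.
(A, D): Firm A prefers B (6 > 3) — not an equilibrium.
(B, C): Firm A prefers A (3 > 1) — not an equilibrium.
(B, D): Firm B prefers C (7 > 6) — not an equilibrium.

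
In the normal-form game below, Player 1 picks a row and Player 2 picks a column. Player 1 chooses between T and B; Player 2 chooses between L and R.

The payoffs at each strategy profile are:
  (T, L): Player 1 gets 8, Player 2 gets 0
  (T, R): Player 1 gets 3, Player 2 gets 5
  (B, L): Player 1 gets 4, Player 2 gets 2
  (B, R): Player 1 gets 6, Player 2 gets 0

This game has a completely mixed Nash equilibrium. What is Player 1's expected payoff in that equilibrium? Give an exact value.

36/7

First find y, the probability Player 2 plays L, from Player 1's indifference between T and B: 8y + 3(1−y) = 4y + 6(1−y), giving y = 3/7.
Since Player 1 is indifferent in equilibrium, Player 1's expected payoff equals the payoff from either row against (3/7, 4/7). Using T: 8(3/7) + 3(4/7) = 36/7.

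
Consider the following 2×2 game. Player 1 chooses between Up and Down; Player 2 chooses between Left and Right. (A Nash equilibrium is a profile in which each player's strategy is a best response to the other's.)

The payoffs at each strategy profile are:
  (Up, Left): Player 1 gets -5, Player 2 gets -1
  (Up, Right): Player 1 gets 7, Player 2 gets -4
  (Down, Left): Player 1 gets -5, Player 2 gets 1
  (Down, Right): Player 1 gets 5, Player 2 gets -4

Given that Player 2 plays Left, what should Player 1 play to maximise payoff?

either — both Up and Down are best responses

Against Left, Player 1 earns -5 from Up and -5 from Down.
So either strategy is a best response.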